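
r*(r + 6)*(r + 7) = r^3 + 13*r^2 + 42*r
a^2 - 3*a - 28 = (a - 7)*(a + 4)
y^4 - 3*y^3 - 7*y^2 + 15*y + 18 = (y - 3)^2*(y + 1)*(y + 2)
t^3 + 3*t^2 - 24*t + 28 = (t - 2)^2*(t + 7)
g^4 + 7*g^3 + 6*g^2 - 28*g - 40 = (g - 2)*(g + 2)^2*(g + 5)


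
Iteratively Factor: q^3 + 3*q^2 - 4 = (q - 1)*(q^2 + 4*q + 4) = (q - 1)*(q + 2)*(q + 2)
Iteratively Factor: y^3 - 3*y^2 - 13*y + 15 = (y - 5)*(y^2 + 2*y - 3) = (y - 5)*(y - 1)*(y + 3)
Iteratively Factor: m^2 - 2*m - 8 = (m - 4)*(m + 2)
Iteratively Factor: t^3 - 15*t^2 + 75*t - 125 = (t - 5)*(t^2 - 10*t + 25) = (t - 5)^2*(t - 5)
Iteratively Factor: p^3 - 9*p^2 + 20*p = (p - 4)*(p^2 - 5*p) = (p - 5)*(p - 4)*(p)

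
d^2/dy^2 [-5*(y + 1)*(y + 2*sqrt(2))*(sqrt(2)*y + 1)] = -30*sqrt(2)*y - 50 - 10*sqrt(2)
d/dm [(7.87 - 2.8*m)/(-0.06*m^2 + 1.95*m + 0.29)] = (-0.168*m^2 + 0.9444*m - 16.1585)/(0.0036*m^4 - 0.234*m^3 + 3.7677*m^2 + 1.131*m + 0.0841)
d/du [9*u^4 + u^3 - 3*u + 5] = 36*u^3 + 3*u^2 - 3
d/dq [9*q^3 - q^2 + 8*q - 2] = 27*q^2 - 2*q + 8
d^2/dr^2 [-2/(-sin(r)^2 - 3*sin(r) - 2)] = 2*(-4*sin(r)^3 - 5*sin(r)^2 + 10*sin(r) + 14)/((sin(r) + 1)^2*(sin(r) + 2)^3)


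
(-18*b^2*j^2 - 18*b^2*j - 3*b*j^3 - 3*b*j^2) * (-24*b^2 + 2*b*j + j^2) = 432*b^4*j^2 + 432*b^4*j + 36*b^3*j^3 + 36*b^3*j^2 - 24*b^2*j^4 - 24*b^2*j^3 - 3*b*j^5 - 3*b*j^4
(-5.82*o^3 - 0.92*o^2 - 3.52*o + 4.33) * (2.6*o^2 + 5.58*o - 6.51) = -15.132*o^5 - 34.8676*o^4 + 23.6026*o^3 - 2.3944*o^2 + 47.0766*o - 28.1883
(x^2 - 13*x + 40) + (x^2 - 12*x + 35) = 2*x^2 - 25*x + 75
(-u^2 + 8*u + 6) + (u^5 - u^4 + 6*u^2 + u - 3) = u^5 - u^4 + 5*u^2 + 9*u + 3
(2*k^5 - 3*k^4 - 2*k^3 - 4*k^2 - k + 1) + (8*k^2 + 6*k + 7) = 2*k^5 - 3*k^4 - 2*k^3 + 4*k^2 + 5*k + 8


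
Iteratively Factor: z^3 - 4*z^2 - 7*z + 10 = (z - 1)*(z^2 - 3*z - 10) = (z - 5)*(z - 1)*(z + 2)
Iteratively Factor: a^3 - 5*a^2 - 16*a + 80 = (a - 4)*(a^2 - a - 20) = (a - 5)*(a - 4)*(a + 4)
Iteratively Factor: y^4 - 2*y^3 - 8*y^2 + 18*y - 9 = (y + 3)*(y^3 - 5*y^2 + 7*y - 3) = (y - 1)*(y + 3)*(y^2 - 4*y + 3) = (y - 3)*(y - 1)*(y + 3)*(y - 1)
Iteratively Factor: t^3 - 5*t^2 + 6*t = (t)*(t^2 - 5*t + 6) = t*(t - 3)*(t - 2)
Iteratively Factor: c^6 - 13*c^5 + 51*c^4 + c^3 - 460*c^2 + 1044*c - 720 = (c - 5)*(c^5 - 8*c^4 + 11*c^3 + 56*c^2 - 180*c + 144) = (c - 5)*(c - 2)*(c^4 - 6*c^3 - c^2 + 54*c - 72) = (c - 5)*(c - 4)*(c - 2)*(c^3 - 2*c^2 - 9*c + 18) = (c - 5)*(c - 4)*(c - 2)*(c + 3)*(c^2 - 5*c + 6) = (c - 5)*(c - 4)*(c - 3)*(c - 2)*(c + 3)*(c - 2)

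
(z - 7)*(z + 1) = z^2 - 6*z - 7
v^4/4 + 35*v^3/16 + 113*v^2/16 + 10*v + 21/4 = (v/2 + 1)^2*(v + 7/4)*(v + 3)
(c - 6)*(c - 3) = c^2 - 9*c + 18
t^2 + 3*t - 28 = (t - 4)*(t + 7)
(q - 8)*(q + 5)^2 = q^3 + 2*q^2 - 55*q - 200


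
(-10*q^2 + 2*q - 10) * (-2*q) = 20*q^3 - 4*q^2 + 20*q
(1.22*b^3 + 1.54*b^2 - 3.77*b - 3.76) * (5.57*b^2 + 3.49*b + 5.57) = 6.7954*b^5 + 12.8356*b^4 - 8.8289*b^3 - 25.5227*b^2 - 34.1213*b - 20.9432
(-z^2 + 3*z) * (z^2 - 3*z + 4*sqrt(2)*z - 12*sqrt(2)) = -z^4 - 4*sqrt(2)*z^3 + 6*z^3 - 9*z^2 + 24*sqrt(2)*z^2 - 36*sqrt(2)*z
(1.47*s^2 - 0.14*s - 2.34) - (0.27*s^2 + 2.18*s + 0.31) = 1.2*s^2 - 2.32*s - 2.65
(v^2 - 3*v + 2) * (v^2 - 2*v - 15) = v^4 - 5*v^3 - 7*v^2 + 41*v - 30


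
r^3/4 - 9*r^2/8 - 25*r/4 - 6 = (r/4 + 1/2)*(r - 8)*(r + 3/2)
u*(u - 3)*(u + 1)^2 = u^4 - u^3 - 5*u^2 - 3*u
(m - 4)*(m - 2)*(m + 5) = m^3 - m^2 - 22*m + 40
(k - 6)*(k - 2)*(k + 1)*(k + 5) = k^4 - 2*k^3 - 31*k^2 + 32*k + 60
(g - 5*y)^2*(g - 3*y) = g^3 - 13*g^2*y + 55*g*y^2 - 75*y^3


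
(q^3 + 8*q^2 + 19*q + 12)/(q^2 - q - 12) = (q^2 + 5*q + 4)/(q - 4)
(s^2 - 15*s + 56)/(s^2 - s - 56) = (s - 7)/(s + 7)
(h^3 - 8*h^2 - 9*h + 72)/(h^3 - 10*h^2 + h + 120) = (h - 3)/(h - 5)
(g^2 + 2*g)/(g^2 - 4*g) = (g + 2)/(g - 4)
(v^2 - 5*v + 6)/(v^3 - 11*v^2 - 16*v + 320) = (v^2 - 5*v + 6)/(v^3 - 11*v^2 - 16*v + 320)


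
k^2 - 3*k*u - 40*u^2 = (k - 8*u)*(k + 5*u)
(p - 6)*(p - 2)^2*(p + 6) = p^4 - 4*p^3 - 32*p^2 + 144*p - 144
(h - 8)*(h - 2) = h^2 - 10*h + 16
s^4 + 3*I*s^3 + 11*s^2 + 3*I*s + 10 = (s - 2*I)*(s - I)*(s + I)*(s + 5*I)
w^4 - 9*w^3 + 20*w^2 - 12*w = w*(w - 6)*(w - 2)*(w - 1)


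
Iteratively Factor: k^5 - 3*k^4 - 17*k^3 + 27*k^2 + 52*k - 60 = (k - 5)*(k^4 + 2*k^3 - 7*k^2 - 8*k + 12) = (k - 5)*(k + 3)*(k^3 - k^2 - 4*k + 4) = (k - 5)*(k + 2)*(k + 3)*(k^2 - 3*k + 2) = (k - 5)*(k - 2)*(k + 2)*(k + 3)*(k - 1)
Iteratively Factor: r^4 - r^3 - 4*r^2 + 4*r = (r - 1)*(r^3 - 4*r) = r*(r - 1)*(r^2 - 4) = r*(r - 1)*(r + 2)*(r - 2)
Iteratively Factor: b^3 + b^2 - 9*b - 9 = (b + 1)*(b^2 - 9) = (b - 3)*(b + 1)*(b + 3)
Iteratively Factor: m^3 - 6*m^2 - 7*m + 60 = (m - 4)*(m^2 - 2*m - 15) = (m - 4)*(m + 3)*(m - 5)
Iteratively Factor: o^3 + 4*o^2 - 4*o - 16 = (o - 2)*(o^2 + 6*o + 8) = (o - 2)*(o + 4)*(o + 2)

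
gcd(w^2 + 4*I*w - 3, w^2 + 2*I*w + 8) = 1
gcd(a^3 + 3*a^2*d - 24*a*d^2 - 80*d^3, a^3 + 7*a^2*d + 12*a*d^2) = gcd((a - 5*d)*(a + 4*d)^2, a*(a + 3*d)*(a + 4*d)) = a + 4*d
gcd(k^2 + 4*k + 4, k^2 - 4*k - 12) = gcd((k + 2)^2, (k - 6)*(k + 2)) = k + 2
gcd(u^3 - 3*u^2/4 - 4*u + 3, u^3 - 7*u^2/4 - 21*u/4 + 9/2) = u^2 + 5*u/4 - 3/2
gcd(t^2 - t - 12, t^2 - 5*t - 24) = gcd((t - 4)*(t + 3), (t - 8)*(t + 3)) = t + 3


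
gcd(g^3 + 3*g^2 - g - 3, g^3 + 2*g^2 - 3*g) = g^2 + 2*g - 3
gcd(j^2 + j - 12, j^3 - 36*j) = 1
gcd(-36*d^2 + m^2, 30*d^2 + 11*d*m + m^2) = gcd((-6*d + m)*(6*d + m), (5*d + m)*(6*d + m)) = 6*d + m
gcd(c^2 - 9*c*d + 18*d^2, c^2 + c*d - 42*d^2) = c - 6*d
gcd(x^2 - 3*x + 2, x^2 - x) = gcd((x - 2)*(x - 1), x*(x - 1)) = x - 1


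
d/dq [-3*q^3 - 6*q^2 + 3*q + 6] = -9*q^2 - 12*q + 3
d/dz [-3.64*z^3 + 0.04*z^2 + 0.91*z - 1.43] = -10.92*z^2 + 0.08*z + 0.91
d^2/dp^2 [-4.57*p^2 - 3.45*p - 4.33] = -9.14000000000000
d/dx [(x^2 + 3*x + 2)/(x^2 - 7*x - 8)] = -10/(x^2 - 16*x + 64)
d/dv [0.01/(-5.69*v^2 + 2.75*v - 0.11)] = (0.1138*v - 0.0275)/(5.69*v^2 - 2.75*v + 0.11)^2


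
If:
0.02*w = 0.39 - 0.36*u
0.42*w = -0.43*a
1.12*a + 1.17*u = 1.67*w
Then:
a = -0.44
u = 1.06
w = 0.45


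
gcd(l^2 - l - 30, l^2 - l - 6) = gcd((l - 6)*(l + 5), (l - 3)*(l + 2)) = 1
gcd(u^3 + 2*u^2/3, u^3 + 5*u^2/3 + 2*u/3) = u^2 + 2*u/3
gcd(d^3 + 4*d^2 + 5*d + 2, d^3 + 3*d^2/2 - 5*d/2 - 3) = d^2 + 3*d + 2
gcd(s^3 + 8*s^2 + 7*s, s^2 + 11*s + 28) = s + 7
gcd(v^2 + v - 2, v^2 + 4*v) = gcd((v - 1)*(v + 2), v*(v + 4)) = 1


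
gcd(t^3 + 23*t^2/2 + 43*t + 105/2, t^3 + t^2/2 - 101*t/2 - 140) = t^2 + 17*t/2 + 35/2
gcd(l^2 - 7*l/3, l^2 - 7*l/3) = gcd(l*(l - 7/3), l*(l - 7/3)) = l^2 - 7*l/3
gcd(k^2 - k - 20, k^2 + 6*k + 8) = k + 4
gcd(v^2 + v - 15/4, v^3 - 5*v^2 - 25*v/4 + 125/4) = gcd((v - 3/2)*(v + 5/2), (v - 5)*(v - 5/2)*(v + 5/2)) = v + 5/2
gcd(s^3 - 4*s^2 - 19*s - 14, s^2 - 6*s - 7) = s^2 - 6*s - 7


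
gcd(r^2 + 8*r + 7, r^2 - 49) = r + 7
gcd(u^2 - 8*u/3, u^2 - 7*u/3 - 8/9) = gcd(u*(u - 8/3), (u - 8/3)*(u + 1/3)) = u - 8/3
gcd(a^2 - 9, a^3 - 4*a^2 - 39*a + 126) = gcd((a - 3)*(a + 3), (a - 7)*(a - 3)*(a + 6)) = a - 3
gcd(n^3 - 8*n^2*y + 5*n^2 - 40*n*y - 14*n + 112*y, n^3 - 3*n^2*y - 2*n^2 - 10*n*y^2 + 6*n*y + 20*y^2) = n - 2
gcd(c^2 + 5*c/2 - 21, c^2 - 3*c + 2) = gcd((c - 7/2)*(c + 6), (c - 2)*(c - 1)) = 1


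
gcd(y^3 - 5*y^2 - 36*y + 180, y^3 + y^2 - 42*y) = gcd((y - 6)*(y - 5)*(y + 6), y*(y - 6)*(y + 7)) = y - 6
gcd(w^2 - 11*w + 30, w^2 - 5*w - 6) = w - 6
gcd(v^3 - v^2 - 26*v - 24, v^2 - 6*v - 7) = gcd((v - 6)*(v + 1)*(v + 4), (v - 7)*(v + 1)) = v + 1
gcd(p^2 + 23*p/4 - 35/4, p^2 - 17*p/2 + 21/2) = 1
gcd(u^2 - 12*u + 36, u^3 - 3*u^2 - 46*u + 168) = u - 6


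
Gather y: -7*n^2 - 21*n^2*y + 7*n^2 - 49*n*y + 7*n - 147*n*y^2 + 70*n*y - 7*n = -147*n*y^2 + y*(-21*n^2 + 21*n)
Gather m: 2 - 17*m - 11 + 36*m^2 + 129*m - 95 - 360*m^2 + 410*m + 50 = -324*m^2 + 522*m - 54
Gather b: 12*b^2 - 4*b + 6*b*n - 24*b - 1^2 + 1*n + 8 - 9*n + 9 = 12*b^2 + b*(6*n - 28) - 8*n + 16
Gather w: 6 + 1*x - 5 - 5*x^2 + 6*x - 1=-5*x^2 + 7*x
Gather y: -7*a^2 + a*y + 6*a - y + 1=-7*a^2 + 6*a + y*(a - 1) + 1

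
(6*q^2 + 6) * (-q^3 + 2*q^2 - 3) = -6*q^5 + 12*q^4 - 6*q^3 - 6*q^2 - 18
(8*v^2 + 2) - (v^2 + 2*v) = 7*v^2 - 2*v + 2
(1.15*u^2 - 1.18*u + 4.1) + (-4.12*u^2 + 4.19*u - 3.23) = -2.97*u^2 + 3.01*u + 0.87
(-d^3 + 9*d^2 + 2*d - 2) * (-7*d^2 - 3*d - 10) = 7*d^5 - 60*d^4 - 31*d^3 - 82*d^2 - 14*d + 20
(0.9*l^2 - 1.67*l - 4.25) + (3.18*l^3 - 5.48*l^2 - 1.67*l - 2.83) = 3.18*l^3 - 4.58*l^2 - 3.34*l - 7.08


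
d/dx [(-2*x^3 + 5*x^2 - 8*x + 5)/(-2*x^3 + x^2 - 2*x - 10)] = 2*(4*x^4 - 12*x^3 + 44*x^2 - 55*x + 45)/(4*x^6 - 4*x^5 + 9*x^4 + 36*x^3 - 16*x^2 + 40*x + 100)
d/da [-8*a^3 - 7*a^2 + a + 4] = -24*a^2 - 14*a + 1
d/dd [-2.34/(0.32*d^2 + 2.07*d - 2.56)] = (1.4976*d + 4.8438)/(0.32*d^2 + 2.07*d - 2.56)^2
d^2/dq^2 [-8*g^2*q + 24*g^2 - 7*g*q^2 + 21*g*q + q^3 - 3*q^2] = -14*g + 6*q - 6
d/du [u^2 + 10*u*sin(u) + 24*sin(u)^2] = 10*u*cos(u) + 2*u + 10*sin(u) + 24*sin(2*u)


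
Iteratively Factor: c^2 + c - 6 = (c - 2)*(c + 3)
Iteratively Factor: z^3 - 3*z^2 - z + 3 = (z - 3)*(z^2 - 1) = (z - 3)*(z - 1)*(z + 1)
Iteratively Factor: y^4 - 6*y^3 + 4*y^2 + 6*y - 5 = (y - 1)*(y^3 - 5*y^2 - y + 5) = (y - 1)^2*(y^2 - 4*y - 5) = (y - 1)^2*(y + 1)*(y - 5)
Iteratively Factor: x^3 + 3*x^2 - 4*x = (x)*(x^2 + 3*x - 4) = x*(x + 4)*(x - 1)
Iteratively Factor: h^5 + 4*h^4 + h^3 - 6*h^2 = (h)*(h^4 + 4*h^3 + h^2 - 6*h) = h^2*(h^3 + 4*h^2 + h - 6) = h^2*(h - 1)*(h^2 + 5*h + 6) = h^2*(h - 1)*(h + 3)*(h + 2)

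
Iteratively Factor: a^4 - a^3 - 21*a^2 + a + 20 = (a + 1)*(a^3 - 2*a^2 - 19*a + 20) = (a - 1)*(a + 1)*(a^2 - a - 20) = (a - 1)*(a + 1)*(a + 4)*(a - 5)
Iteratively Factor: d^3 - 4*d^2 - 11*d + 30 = (d - 5)*(d^2 + d - 6) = (d - 5)*(d - 2)*(d + 3)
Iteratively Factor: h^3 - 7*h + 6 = (h + 3)*(h^2 - 3*h + 2) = (h - 1)*(h + 3)*(h - 2)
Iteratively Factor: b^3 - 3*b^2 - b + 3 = (b - 1)*(b^2 - 2*b - 3) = (b - 1)*(b + 1)*(b - 3)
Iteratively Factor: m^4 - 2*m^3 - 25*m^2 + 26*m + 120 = (m + 4)*(m^3 - 6*m^2 - m + 30) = (m - 5)*(m + 4)*(m^2 - m - 6) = (m - 5)*(m - 3)*(m + 4)*(m + 2)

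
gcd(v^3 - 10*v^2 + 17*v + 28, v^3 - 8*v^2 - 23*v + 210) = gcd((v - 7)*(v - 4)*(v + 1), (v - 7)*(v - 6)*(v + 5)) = v - 7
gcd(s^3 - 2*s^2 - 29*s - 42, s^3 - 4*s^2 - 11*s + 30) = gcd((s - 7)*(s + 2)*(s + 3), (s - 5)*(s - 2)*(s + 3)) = s + 3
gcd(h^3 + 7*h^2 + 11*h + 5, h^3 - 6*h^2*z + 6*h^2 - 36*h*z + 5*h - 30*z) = h^2 + 6*h + 5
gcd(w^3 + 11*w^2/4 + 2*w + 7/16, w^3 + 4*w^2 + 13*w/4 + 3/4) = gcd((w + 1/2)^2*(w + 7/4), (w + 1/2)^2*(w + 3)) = w^2 + w + 1/4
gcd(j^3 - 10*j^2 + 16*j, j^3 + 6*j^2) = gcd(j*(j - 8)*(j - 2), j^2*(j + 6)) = j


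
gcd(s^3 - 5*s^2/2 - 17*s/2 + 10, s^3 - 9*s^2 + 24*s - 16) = s^2 - 5*s + 4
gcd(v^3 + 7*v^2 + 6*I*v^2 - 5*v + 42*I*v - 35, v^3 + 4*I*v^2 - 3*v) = v + I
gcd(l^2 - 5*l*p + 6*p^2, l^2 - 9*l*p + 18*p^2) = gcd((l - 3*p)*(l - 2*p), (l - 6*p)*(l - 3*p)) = -l + 3*p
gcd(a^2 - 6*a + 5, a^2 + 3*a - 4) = a - 1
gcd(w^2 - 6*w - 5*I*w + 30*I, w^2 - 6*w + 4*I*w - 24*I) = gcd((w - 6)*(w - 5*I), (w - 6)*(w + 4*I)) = w - 6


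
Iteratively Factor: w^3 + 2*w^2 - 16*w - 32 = (w + 4)*(w^2 - 2*w - 8) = (w + 2)*(w + 4)*(w - 4)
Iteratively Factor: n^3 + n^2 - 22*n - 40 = (n - 5)*(n^2 + 6*n + 8) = (n - 5)*(n + 2)*(n + 4)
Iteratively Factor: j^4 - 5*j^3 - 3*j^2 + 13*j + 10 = (j + 1)*(j^3 - 6*j^2 + 3*j + 10) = (j + 1)^2*(j^2 - 7*j + 10) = (j - 5)*(j + 1)^2*(j - 2)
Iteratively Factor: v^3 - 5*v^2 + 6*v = (v - 2)*(v^2 - 3*v) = (v - 3)*(v - 2)*(v)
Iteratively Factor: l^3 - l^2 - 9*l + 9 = (l - 1)*(l^2 - 9) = (l - 1)*(l + 3)*(l - 3)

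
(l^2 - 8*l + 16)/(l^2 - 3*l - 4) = (l - 4)/(l + 1)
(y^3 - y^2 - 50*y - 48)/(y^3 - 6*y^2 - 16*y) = (y^2 + 7*y + 6)/(y*(y + 2))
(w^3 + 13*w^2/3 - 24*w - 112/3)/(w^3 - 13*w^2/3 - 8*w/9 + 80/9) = 3*(w + 7)/(3*w - 5)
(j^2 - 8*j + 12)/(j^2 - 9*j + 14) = (j - 6)/(j - 7)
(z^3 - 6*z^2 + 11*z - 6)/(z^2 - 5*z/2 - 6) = 2*(-z^3 + 6*z^2 - 11*z + 6)/(-2*z^2 + 5*z + 12)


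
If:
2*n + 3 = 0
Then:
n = -3/2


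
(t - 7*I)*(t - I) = t^2 - 8*I*t - 7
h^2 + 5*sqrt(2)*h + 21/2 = (h + 3*sqrt(2)/2)*(h + 7*sqrt(2)/2)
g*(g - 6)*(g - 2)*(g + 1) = g^4 - 7*g^3 + 4*g^2 + 12*g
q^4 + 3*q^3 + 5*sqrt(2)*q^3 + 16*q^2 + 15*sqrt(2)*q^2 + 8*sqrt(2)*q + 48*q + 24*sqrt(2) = (q + 3)*(q + sqrt(2))*(q + 2*sqrt(2))^2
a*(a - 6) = a^2 - 6*a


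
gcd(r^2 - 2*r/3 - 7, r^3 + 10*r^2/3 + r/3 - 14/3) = r + 7/3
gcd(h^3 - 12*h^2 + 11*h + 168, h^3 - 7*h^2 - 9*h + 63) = h^2 - 4*h - 21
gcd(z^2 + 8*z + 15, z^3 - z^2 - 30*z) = z + 5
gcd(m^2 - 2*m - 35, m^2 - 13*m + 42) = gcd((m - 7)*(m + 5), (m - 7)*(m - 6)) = m - 7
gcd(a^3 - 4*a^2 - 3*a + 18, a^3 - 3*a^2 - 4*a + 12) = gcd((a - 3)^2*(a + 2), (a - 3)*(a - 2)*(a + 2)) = a^2 - a - 6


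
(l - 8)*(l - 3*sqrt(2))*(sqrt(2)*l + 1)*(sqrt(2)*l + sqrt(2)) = 2*l^4 - 14*l^3 - 5*sqrt(2)*l^3 - 22*l^2 + 35*sqrt(2)*l^2 + 42*l + 40*sqrt(2)*l + 48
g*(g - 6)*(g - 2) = g^3 - 8*g^2 + 12*g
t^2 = t^2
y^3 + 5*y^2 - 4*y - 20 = (y - 2)*(y + 2)*(y + 5)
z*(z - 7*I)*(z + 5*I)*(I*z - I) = I*z^4 + 2*z^3 - I*z^3 - 2*z^2 + 35*I*z^2 - 35*I*z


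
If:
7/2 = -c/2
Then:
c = -7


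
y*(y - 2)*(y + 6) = y^3 + 4*y^2 - 12*y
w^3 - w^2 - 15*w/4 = w*(w - 5/2)*(w + 3/2)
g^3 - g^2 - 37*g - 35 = (g - 7)*(g + 1)*(g + 5)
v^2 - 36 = (v - 6)*(v + 6)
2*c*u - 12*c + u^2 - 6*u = (2*c + u)*(u - 6)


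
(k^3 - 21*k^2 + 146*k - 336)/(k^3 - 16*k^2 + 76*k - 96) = (k - 7)/(k - 2)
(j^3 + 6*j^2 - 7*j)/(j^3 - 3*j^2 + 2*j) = (j + 7)/(j - 2)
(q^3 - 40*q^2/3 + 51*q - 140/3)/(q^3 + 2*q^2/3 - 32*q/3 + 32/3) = (q^2 - 12*q + 35)/(q^2 + 2*q - 8)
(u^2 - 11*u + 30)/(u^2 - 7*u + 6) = (u - 5)/(u - 1)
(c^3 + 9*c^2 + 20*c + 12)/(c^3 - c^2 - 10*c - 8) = (c + 6)/(c - 4)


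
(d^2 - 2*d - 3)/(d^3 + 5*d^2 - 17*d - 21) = 1/(d + 7)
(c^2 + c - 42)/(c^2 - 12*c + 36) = (c + 7)/(c - 6)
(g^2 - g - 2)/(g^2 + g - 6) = (g + 1)/(g + 3)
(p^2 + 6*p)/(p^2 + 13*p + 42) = p/(p + 7)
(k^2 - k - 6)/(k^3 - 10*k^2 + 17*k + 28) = (k^2 - k - 6)/(k^3 - 10*k^2 + 17*k + 28)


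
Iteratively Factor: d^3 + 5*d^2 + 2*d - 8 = (d + 2)*(d^2 + 3*d - 4) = (d + 2)*(d + 4)*(d - 1)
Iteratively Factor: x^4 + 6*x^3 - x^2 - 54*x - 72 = (x - 3)*(x^3 + 9*x^2 + 26*x + 24) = (x - 3)*(x + 2)*(x^2 + 7*x + 12) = (x - 3)*(x + 2)*(x + 3)*(x + 4)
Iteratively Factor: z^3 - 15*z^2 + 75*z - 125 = (z - 5)*(z^2 - 10*z + 25) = (z - 5)^2*(z - 5)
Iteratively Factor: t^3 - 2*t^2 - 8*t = (t - 4)*(t^2 + 2*t) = t*(t - 4)*(t + 2)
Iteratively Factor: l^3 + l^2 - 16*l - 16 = (l + 4)*(l^2 - 3*l - 4) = (l + 1)*(l + 4)*(l - 4)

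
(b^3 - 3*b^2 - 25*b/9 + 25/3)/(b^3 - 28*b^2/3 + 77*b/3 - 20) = (9*b^2 - 25)/(3*(3*b^2 - 19*b + 20))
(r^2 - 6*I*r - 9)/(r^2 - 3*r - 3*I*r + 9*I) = (r - 3*I)/(r - 3)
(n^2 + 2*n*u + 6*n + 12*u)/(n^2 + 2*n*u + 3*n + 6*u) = (n + 6)/(n + 3)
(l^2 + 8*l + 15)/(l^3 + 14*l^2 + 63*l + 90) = 1/(l + 6)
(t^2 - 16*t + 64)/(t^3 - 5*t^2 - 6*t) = (-t^2 + 16*t - 64)/(t*(-t^2 + 5*t + 6))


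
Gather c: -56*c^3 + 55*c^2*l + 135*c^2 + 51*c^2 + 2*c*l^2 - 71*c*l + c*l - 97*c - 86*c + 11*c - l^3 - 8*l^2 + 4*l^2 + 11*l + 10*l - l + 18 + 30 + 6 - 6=-56*c^3 + c^2*(55*l + 186) + c*(2*l^2 - 70*l - 172) - l^3 - 4*l^2 + 20*l + 48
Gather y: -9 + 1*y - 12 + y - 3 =2*y - 24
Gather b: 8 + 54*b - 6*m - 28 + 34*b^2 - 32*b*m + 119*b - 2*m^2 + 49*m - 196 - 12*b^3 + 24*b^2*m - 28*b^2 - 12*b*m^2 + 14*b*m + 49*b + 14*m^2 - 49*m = -12*b^3 + b^2*(24*m + 6) + b*(-12*m^2 - 18*m + 222) + 12*m^2 - 6*m - 216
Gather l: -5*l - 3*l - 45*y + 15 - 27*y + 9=-8*l - 72*y + 24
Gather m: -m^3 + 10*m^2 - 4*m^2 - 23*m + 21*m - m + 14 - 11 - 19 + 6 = -m^3 + 6*m^2 - 3*m - 10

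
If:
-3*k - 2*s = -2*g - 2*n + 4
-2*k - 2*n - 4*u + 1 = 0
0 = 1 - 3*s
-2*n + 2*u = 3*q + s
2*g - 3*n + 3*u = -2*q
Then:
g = 167/112 - 143*u/56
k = -51*u/28 - 23/168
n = 107/168 - 5*u/28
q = 11*u/14 - 15/28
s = 1/3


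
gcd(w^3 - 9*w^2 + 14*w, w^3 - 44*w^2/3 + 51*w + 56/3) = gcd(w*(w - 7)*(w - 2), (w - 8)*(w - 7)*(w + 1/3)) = w - 7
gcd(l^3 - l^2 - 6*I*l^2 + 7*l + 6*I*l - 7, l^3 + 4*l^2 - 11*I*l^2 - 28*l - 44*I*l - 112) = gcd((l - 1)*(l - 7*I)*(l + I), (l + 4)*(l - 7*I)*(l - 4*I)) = l - 7*I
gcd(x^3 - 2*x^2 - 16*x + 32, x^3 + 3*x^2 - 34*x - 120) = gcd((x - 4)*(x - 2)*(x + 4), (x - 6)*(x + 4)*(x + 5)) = x + 4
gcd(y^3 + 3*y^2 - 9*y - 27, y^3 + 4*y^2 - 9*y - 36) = y^2 - 9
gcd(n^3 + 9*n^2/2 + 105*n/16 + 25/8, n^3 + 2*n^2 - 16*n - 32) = n + 2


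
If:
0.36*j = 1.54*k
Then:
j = 4.27777777777778*k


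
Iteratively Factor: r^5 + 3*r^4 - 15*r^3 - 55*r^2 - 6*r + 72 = (r + 3)*(r^4 - 15*r^2 - 10*r + 24) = (r - 1)*(r + 3)*(r^3 + r^2 - 14*r - 24) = (r - 4)*(r - 1)*(r + 3)*(r^2 + 5*r + 6) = (r - 4)*(r - 1)*(r + 3)^2*(r + 2)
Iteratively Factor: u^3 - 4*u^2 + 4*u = (u - 2)*(u^2 - 2*u) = (u - 2)^2*(u)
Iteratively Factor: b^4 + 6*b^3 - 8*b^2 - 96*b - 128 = (b - 4)*(b^3 + 10*b^2 + 32*b + 32) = (b - 4)*(b + 4)*(b^2 + 6*b + 8) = (b - 4)*(b + 4)^2*(b + 2)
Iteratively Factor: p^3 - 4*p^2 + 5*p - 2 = (p - 1)*(p^2 - 3*p + 2) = (p - 1)^2*(p - 2)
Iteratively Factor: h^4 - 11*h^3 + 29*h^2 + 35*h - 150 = (h - 5)*(h^3 - 6*h^2 - h + 30) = (h - 5)*(h - 3)*(h^2 - 3*h - 10) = (h - 5)^2*(h - 3)*(h + 2)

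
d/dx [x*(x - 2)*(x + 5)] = 3*x^2 + 6*x - 10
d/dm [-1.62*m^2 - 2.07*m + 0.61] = -3.24*m - 2.07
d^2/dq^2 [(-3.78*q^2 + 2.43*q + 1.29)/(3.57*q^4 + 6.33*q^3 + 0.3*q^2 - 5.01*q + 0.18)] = (-289.054332*q^8 - 140.883624*q^7 + 912.608424*q^6 + 663.07086*q^5 + 272.635146*q^4 + 119.173194*q^3 - 286.711974*q^2 - 21.239496*q + 68.756742)/(45.499293*q^12 + 242.025651*q^11 + 440.608329*q^10 + 102.75687*q^9 - 635.39073*q^8 - 608.314779*q^7 + 234.559017*q^6 + 458.032563*q^5 - 11.26467*q^4 - 126.759465*q^3 + 13.583214*q^2 - 0.486972*q + 0.005832)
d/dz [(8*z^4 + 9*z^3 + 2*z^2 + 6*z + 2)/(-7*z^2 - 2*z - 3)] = (-112*z^5 - 111*z^4 - 132*z^3 - 43*z^2 + 16*z - 14)/(49*z^4 + 28*z^3 + 46*z^2 + 12*z + 9)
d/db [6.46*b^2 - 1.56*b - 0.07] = 12.92*b - 1.56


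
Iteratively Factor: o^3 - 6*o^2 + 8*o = (o - 2)*(o^2 - 4*o) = o*(o - 2)*(o - 4)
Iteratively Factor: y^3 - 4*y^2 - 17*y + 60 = (y + 4)*(y^2 - 8*y + 15) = (y - 3)*(y + 4)*(y - 5)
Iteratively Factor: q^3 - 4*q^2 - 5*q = (q - 5)*(q^2 + q) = q*(q - 5)*(q + 1)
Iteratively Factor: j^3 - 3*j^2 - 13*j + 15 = (j - 5)*(j^2 + 2*j - 3) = (j - 5)*(j - 1)*(j + 3)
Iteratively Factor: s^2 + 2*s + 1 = (s + 1)*(s + 1)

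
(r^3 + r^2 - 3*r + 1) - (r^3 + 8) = r^2 - 3*r - 7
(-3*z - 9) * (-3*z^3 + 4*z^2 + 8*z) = 9*z^4 + 15*z^3 - 60*z^2 - 72*z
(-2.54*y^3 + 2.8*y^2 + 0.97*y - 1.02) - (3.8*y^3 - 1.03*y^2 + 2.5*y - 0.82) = -6.34*y^3 + 3.83*y^2 - 1.53*y - 0.2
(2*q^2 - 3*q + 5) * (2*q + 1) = 4*q^3 - 4*q^2 + 7*q + 5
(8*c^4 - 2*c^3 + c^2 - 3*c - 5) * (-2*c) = -16*c^5 + 4*c^4 - 2*c^3 + 6*c^2 + 10*c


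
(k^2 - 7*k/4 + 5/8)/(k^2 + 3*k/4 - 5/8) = (4*k - 5)/(4*k + 5)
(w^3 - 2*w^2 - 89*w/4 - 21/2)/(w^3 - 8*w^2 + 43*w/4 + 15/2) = (2*w + 7)/(2*w - 5)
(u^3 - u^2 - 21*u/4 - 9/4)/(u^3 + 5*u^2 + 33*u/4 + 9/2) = (2*u^2 - 5*u - 3)/(2*u^2 + 7*u + 6)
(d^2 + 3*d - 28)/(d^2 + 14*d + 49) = (d - 4)/(d + 7)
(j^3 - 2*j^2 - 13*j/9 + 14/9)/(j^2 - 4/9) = (3*j^2 - 4*j - 7)/(3*j + 2)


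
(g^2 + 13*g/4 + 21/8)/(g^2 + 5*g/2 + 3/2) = (g + 7/4)/(g + 1)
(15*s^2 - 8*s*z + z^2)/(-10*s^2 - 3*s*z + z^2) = (-3*s + z)/(2*s + z)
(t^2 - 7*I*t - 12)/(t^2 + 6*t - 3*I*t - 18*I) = (t - 4*I)/(t + 6)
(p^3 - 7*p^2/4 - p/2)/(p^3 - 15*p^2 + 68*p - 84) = p*(4*p + 1)/(4*(p^2 - 13*p + 42))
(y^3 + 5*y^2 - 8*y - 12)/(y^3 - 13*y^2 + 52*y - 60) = (y^2 + 7*y + 6)/(y^2 - 11*y + 30)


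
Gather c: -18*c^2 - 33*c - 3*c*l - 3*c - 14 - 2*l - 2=-18*c^2 + c*(-3*l - 36) - 2*l - 16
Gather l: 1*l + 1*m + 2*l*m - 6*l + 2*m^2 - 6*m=l*(2*m - 5) + 2*m^2 - 5*m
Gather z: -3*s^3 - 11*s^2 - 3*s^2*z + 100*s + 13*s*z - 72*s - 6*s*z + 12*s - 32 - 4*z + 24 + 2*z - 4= -3*s^3 - 11*s^2 + 40*s + z*(-3*s^2 + 7*s - 2) - 12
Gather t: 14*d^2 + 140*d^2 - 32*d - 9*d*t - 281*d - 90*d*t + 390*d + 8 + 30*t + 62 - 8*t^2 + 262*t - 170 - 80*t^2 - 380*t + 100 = 154*d^2 + 77*d - 88*t^2 + t*(-99*d - 88)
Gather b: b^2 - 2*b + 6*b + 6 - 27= b^2 + 4*b - 21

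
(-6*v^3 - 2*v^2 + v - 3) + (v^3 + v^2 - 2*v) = -5*v^3 - v^2 - v - 3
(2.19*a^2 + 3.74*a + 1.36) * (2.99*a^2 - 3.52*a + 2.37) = 6.5481*a^4 + 3.4738*a^3 - 3.9081*a^2 + 4.0766*a + 3.2232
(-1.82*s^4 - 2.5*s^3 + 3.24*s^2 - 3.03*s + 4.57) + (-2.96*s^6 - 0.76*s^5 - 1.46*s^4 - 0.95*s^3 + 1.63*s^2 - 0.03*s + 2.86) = -2.96*s^6 - 0.76*s^5 - 3.28*s^4 - 3.45*s^3 + 4.87*s^2 - 3.06*s + 7.43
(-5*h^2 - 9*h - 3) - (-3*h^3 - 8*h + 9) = 3*h^3 - 5*h^2 - h - 12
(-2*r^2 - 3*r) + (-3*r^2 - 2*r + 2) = -5*r^2 - 5*r + 2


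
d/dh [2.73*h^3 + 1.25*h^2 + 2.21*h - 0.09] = 8.19*h^2 + 2.5*h + 2.21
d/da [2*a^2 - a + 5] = 4*a - 1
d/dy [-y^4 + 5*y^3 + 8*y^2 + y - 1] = -4*y^3 + 15*y^2 + 16*y + 1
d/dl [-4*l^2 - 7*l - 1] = -8*l - 7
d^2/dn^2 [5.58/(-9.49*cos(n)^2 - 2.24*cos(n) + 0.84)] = (2010.141432*(1 - cos(n)^2)^2 + 355.852224*cos(n)^3 + 1210.995036*cos(n)^2 - 701.20512*cos(n) - 2155.100904)/(9.49*cos(n)^2 + 2.24*cos(n) - 0.84)^3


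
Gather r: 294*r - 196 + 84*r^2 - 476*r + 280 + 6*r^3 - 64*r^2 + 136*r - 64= 6*r^3 + 20*r^2 - 46*r + 20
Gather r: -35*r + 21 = 21 - 35*r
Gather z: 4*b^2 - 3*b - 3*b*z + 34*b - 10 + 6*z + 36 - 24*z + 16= 4*b^2 + 31*b + z*(-3*b - 18) + 42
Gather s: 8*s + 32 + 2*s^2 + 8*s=2*s^2 + 16*s + 32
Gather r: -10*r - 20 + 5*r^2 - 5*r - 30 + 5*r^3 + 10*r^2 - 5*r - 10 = 5*r^3 + 15*r^2 - 20*r - 60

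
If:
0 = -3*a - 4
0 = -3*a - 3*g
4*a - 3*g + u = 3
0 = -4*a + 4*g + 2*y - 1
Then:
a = -4/3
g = 4/3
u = 37/3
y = -29/6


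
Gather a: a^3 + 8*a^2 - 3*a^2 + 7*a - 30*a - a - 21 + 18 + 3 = a^3 + 5*a^2 - 24*a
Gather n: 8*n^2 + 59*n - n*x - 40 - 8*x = 8*n^2 + n*(59 - x) - 8*x - 40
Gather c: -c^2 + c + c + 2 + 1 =-c^2 + 2*c + 3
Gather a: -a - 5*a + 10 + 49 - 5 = 54 - 6*a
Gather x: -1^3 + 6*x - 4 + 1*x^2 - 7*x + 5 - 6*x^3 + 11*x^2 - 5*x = -6*x^3 + 12*x^2 - 6*x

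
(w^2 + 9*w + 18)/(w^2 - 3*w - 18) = (w + 6)/(w - 6)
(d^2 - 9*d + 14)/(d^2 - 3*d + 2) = (d - 7)/(d - 1)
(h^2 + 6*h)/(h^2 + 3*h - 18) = h/(h - 3)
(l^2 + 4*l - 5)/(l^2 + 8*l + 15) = (l - 1)/(l + 3)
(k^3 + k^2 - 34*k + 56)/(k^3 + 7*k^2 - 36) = (k^2 + 3*k - 28)/(k^2 + 9*k + 18)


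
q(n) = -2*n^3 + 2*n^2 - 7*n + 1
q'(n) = -6*n^2 + 4*n - 7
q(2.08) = -22.91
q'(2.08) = -24.64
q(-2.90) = 86.90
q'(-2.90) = -69.06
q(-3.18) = 107.80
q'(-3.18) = -80.39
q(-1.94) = 36.71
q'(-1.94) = -37.34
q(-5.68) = 471.79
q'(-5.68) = -223.29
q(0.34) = -1.23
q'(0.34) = -6.33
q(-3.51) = 136.70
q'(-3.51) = -94.96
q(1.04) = -6.37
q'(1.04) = -9.33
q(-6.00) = 547.00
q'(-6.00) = -247.00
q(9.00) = -1358.00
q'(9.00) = -457.00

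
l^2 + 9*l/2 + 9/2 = (l + 3/2)*(l + 3)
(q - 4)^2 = q^2 - 8*q + 16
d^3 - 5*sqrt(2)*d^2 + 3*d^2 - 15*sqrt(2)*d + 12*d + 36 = (d + 3)*(d - 3*sqrt(2))*(d - 2*sqrt(2))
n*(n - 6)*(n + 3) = n^3 - 3*n^2 - 18*n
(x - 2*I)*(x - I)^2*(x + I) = x^4 - 3*I*x^3 - x^2 - 3*I*x - 2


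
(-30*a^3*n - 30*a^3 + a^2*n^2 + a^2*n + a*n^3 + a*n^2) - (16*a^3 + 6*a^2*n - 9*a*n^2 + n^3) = -30*a^3*n - 46*a^3 + a^2*n^2 - 5*a^2*n + a*n^3 + 10*a*n^2 - n^3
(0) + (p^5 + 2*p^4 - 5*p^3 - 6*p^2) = p^5 + 2*p^4 - 5*p^3 - 6*p^2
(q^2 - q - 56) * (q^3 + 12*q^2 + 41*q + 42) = q^5 + 11*q^4 - 27*q^3 - 671*q^2 - 2338*q - 2352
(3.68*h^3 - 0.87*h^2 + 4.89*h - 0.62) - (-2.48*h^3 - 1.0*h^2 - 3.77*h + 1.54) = 6.16*h^3 + 0.13*h^2 + 8.66*h - 2.16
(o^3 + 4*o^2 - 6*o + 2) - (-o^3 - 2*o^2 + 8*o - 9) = 2*o^3 + 6*o^2 - 14*o + 11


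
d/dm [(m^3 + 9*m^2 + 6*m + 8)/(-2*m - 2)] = (-m^3 - 6*m^2 - 9*m + 1)/(m^2 + 2*m + 1)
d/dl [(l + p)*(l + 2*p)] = 2*l + 3*p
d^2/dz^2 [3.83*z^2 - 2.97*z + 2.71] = 7.66000000000000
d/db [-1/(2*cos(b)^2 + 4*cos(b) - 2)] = -(cos(b) + 1)*sin(b)/(sin(b)^2 - 2*cos(b))^2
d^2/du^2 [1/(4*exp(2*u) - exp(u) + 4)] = ((1 - 16*exp(u))*(4*exp(2*u) - exp(u) + 4) + 2*(8*exp(u) - 1)^2*exp(u))*exp(u)/(4*exp(2*u) - exp(u) + 4)^3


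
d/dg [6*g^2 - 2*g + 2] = 12*g - 2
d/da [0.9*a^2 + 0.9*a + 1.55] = 1.8*a + 0.9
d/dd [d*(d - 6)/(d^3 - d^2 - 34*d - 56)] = (d*(d - 6)*(-3*d^2 + 2*d + 34) + 2*(3 - d)*(-d^3 + d^2 + 34*d + 56))/(-d^3 + d^2 + 34*d + 56)^2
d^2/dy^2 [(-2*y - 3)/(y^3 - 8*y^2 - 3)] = 2*(y^2*(2*y + 3)*(3*y - 16)^2 + (6*y^2 - 32*y + (2*y + 3)*(3*y - 8))*(-y^3 + 8*y^2 + 3))/(-y^3 + 8*y^2 + 3)^3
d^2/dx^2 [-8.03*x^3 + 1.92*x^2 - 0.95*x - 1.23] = 3.84 - 48.18*x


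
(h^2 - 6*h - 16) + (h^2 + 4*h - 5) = 2*h^2 - 2*h - 21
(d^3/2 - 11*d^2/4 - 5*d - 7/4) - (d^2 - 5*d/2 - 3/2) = d^3/2 - 15*d^2/4 - 5*d/2 - 1/4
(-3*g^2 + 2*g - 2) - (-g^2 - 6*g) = -2*g^2 + 8*g - 2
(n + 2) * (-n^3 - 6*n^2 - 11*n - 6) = -n^4 - 8*n^3 - 23*n^2 - 28*n - 12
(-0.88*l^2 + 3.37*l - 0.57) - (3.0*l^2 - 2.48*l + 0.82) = -3.88*l^2 + 5.85*l - 1.39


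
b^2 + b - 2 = (b - 1)*(b + 2)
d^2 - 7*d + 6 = (d - 6)*(d - 1)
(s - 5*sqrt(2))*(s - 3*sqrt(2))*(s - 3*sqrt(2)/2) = s^3 - 19*sqrt(2)*s^2/2 + 54*s - 45*sqrt(2)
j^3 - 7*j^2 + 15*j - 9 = (j - 3)^2*(j - 1)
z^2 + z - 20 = (z - 4)*(z + 5)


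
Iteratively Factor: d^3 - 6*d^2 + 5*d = (d - 5)*(d^2 - d) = (d - 5)*(d - 1)*(d)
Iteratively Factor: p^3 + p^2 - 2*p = (p - 1)*(p^2 + 2*p) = (p - 1)*(p + 2)*(p)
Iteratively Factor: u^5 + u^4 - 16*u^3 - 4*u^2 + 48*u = (u - 2)*(u^4 + 3*u^3 - 10*u^2 - 24*u) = u*(u - 2)*(u^3 + 3*u^2 - 10*u - 24) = u*(u - 2)*(u + 2)*(u^2 + u - 12) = u*(u - 2)*(u + 2)*(u + 4)*(u - 3)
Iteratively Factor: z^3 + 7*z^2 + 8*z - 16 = (z + 4)*(z^2 + 3*z - 4) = (z - 1)*(z + 4)*(z + 4)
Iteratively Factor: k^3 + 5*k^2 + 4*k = (k + 4)*(k^2 + k) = (k + 1)*(k + 4)*(k)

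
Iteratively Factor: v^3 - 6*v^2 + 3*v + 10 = (v - 2)*(v^2 - 4*v - 5) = (v - 2)*(v + 1)*(v - 5)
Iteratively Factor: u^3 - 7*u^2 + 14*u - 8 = (u - 1)*(u^2 - 6*u + 8) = (u - 4)*(u - 1)*(u - 2)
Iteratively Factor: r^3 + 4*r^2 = (r)*(r^2 + 4*r) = r*(r + 4)*(r)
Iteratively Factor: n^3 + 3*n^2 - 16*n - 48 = (n - 4)*(n^2 + 7*n + 12) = (n - 4)*(n + 4)*(n + 3)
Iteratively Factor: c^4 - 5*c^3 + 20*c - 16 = (c + 2)*(c^3 - 7*c^2 + 14*c - 8) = (c - 1)*(c + 2)*(c^2 - 6*c + 8) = (c - 4)*(c - 1)*(c + 2)*(c - 2)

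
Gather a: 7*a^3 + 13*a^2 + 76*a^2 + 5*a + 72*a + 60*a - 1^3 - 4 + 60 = 7*a^3 + 89*a^2 + 137*a + 55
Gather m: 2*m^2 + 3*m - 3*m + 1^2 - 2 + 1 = 2*m^2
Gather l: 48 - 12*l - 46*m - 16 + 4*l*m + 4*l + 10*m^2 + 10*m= l*(4*m - 8) + 10*m^2 - 36*m + 32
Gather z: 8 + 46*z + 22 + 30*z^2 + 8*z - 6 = 30*z^2 + 54*z + 24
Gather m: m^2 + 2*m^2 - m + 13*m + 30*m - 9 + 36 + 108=3*m^2 + 42*m + 135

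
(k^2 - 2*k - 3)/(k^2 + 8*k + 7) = (k - 3)/(k + 7)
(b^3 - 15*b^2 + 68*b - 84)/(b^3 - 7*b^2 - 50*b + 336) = (b^2 - 9*b + 14)/(b^2 - b - 56)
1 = 1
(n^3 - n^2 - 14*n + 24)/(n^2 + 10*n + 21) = (n^3 - n^2 - 14*n + 24)/(n^2 + 10*n + 21)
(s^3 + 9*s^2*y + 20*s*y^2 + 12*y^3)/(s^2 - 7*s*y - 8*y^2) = (-s^2 - 8*s*y - 12*y^2)/(-s + 8*y)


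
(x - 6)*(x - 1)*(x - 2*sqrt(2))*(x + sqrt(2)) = x^4 - 7*x^3 - sqrt(2)*x^3 + 2*x^2 + 7*sqrt(2)*x^2 - 6*sqrt(2)*x + 28*x - 24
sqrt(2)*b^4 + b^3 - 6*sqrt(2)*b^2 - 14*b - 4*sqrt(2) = (b - 2*sqrt(2))*(b + sqrt(2))^2*(sqrt(2)*b + 1)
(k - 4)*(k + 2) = k^2 - 2*k - 8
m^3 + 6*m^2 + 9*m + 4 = (m + 1)^2*(m + 4)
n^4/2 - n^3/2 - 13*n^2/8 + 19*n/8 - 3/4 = (n/2 + 1)*(n - 3/2)*(n - 1)*(n - 1/2)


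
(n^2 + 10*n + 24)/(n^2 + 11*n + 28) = (n + 6)/(n + 7)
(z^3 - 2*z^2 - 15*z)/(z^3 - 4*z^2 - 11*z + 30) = z/(z - 2)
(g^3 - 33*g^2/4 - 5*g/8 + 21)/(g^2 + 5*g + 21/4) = (4*g^2 - 39*g + 56)/(2*(2*g + 7))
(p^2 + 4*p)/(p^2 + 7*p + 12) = p/(p + 3)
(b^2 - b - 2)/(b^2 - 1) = (b - 2)/(b - 1)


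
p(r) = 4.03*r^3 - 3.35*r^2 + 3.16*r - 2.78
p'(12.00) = 1663.72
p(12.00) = 6516.58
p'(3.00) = 91.87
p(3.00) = 85.36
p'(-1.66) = 47.60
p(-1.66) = -35.69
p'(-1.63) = 46.20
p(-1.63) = -34.28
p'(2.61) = 68.03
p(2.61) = 54.30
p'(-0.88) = 18.42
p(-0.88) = -10.90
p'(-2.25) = 79.44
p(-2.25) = -72.75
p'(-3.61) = 184.91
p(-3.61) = -247.44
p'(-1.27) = 31.17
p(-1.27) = -20.45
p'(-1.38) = 35.43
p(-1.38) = -24.11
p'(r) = 12.09*r^2 - 6.7*r + 3.16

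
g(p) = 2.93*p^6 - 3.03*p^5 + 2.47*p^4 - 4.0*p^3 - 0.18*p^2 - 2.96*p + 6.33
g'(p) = 17.58*p^5 - 15.15*p^4 + 9.88*p^3 - 12.0*p^2 - 0.36*p - 2.96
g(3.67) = 5385.29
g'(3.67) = 9278.49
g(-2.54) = 1288.19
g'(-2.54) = -2730.57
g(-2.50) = 1182.82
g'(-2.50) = -2540.03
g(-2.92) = 2752.02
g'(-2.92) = -5183.53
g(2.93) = 1277.08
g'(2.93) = 2821.19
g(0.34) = 5.17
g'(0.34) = -4.20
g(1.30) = 3.34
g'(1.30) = 20.00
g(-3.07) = 3628.16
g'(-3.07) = -6540.72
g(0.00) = 6.33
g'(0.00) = -2.96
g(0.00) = 6.33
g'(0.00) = -2.96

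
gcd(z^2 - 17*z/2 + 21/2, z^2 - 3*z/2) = z - 3/2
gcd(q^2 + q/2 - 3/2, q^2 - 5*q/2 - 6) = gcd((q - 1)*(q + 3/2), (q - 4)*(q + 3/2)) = q + 3/2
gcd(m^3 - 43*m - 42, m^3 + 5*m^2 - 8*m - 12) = m^2 + 7*m + 6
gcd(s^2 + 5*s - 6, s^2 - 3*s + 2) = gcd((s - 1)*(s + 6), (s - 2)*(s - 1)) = s - 1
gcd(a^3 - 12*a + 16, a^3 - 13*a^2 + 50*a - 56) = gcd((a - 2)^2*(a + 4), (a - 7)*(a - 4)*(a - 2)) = a - 2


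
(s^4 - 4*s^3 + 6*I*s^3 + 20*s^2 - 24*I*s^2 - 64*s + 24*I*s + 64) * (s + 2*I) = s^5 - 4*s^4 + 8*I*s^4 + 8*s^3 - 32*I*s^3 - 16*s^2 + 64*I*s^2 + 16*s - 128*I*s + 128*I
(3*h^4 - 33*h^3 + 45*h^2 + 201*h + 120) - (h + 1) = 3*h^4 - 33*h^3 + 45*h^2 + 200*h + 119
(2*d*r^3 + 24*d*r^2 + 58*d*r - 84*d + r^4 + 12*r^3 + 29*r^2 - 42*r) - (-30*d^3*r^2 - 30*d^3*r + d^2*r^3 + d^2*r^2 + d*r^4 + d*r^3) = 30*d^3*r^2 + 30*d^3*r - d^2*r^3 - d^2*r^2 - d*r^4 + d*r^3 + 24*d*r^2 + 58*d*r - 84*d + r^4 + 12*r^3 + 29*r^2 - 42*r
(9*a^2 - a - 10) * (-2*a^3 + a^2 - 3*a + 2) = -18*a^5 + 11*a^4 - 8*a^3 + 11*a^2 + 28*a - 20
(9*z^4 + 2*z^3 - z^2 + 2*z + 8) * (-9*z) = -81*z^5 - 18*z^4 + 9*z^3 - 18*z^2 - 72*z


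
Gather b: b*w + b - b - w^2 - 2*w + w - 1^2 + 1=b*w - w^2 - w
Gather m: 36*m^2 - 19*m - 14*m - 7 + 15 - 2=36*m^2 - 33*m + 6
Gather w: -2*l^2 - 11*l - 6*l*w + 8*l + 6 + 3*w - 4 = -2*l^2 - 3*l + w*(3 - 6*l) + 2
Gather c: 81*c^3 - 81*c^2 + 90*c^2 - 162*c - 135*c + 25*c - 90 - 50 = 81*c^3 + 9*c^2 - 272*c - 140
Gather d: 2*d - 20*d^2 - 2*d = -20*d^2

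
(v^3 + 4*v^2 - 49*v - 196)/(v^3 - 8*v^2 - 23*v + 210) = (v^2 + 11*v + 28)/(v^2 - v - 30)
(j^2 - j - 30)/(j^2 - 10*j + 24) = (j + 5)/(j - 4)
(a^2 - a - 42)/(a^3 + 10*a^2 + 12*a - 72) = (a - 7)/(a^2 + 4*a - 12)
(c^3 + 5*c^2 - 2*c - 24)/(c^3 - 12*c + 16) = (c + 3)/(c - 2)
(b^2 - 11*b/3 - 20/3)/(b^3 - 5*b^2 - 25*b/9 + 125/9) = 3*(3*b + 4)/(9*b^2 - 25)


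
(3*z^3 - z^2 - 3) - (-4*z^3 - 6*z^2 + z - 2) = 7*z^3 + 5*z^2 - z - 1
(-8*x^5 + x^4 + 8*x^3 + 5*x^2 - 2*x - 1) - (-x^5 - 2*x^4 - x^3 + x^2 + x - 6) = -7*x^5 + 3*x^4 + 9*x^3 + 4*x^2 - 3*x + 5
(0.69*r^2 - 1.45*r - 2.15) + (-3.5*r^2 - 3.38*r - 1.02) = -2.81*r^2 - 4.83*r - 3.17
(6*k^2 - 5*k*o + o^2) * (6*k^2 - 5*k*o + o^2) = 36*k^4 - 60*k^3*o + 37*k^2*o^2 - 10*k*o^3 + o^4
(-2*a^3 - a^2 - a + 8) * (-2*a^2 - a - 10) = 4*a^5 + 4*a^4 + 23*a^3 - 5*a^2 + 2*a - 80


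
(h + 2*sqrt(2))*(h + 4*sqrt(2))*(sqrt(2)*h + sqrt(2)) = sqrt(2)*h^3 + sqrt(2)*h^2 + 12*h^2 + 12*h + 16*sqrt(2)*h + 16*sqrt(2)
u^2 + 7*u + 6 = (u + 1)*(u + 6)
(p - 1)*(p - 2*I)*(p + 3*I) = p^3 - p^2 + I*p^2 + 6*p - I*p - 6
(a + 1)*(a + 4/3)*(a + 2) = a^3 + 13*a^2/3 + 6*a + 8/3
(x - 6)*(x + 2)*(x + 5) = x^3 + x^2 - 32*x - 60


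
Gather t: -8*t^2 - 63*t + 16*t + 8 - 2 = -8*t^2 - 47*t + 6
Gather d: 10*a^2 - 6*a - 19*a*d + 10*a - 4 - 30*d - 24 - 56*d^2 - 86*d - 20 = 10*a^2 + 4*a - 56*d^2 + d*(-19*a - 116) - 48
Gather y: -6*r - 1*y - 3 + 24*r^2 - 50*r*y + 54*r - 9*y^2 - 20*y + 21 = 24*r^2 + 48*r - 9*y^2 + y*(-50*r - 21) + 18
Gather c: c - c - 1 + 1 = 0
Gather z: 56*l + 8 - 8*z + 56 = 56*l - 8*z + 64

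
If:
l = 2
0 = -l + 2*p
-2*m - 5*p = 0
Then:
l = 2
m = -5/2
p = 1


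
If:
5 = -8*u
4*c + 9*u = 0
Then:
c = 45/32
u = -5/8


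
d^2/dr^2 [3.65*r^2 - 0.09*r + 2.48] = 7.30000000000000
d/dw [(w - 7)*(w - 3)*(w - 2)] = 3*w^2 - 24*w + 41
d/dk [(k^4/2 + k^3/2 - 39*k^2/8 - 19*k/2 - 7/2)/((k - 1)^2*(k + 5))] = (4*k^5 + 28*k^4 - 29*k^3 + 131*k^2 + 854*k + 632)/(8*(k^5 + 7*k^4 - 2*k^3 - 46*k^2 + 65*k - 25))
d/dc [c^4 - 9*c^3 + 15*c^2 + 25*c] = 4*c^3 - 27*c^2 + 30*c + 25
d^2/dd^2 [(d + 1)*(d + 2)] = 2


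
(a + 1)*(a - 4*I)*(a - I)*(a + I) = a^4 + a^3 - 4*I*a^3 + a^2 - 4*I*a^2 + a - 4*I*a - 4*I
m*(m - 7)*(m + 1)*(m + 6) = m^4 - 43*m^2 - 42*m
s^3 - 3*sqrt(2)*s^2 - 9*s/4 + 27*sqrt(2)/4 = (s - 3/2)*(s + 3/2)*(s - 3*sqrt(2))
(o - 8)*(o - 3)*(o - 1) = o^3 - 12*o^2 + 35*o - 24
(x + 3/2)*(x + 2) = x^2 + 7*x/2 + 3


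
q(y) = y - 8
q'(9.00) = 1.00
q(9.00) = 1.00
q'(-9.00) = 1.00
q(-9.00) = -17.00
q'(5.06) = 1.00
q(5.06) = -2.94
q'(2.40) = 1.00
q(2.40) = -5.60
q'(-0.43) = 1.00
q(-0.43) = -8.43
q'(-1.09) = 1.00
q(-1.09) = -9.09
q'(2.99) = 1.00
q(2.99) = -5.01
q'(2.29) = 1.00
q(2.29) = -5.71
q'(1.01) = 1.00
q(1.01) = -6.99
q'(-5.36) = 1.00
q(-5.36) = -13.36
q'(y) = 1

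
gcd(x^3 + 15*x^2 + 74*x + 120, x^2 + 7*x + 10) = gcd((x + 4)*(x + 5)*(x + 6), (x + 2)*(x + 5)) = x + 5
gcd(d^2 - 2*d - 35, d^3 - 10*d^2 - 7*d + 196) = d - 7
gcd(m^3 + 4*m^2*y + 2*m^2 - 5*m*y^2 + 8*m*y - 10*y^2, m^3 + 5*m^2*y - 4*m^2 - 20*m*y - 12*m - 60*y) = m^2 + 5*m*y + 2*m + 10*y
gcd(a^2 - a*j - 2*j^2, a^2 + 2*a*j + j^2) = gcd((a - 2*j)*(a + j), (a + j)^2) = a + j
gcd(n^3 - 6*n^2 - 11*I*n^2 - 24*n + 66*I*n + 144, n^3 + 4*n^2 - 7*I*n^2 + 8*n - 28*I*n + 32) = n - 8*I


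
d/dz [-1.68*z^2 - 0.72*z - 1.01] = -3.36*z - 0.72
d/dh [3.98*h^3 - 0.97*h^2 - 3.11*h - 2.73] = 11.94*h^2 - 1.94*h - 3.11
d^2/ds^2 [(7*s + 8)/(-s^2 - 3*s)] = 2*(s*(s + 3)*(21*s + 29) - (2*s + 3)^2*(7*s + 8))/(s^3*(s + 3)^3)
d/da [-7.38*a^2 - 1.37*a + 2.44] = -14.76*a - 1.37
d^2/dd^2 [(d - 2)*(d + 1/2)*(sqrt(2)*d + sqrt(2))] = sqrt(2)*(6*d - 1)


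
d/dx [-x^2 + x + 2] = 1 - 2*x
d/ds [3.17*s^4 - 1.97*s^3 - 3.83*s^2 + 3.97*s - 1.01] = 12.68*s^3 - 5.91*s^2 - 7.66*s + 3.97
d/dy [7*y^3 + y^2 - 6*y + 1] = 21*y^2 + 2*y - 6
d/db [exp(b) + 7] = exp(b)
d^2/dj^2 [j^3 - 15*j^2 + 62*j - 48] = 6*j - 30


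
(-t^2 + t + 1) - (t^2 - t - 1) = -2*t^2 + 2*t + 2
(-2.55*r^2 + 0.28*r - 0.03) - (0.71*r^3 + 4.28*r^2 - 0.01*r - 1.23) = -0.71*r^3 - 6.83*r^2 + 0.29*r + 1.2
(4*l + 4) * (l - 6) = 4*l^2 - 20*l - 24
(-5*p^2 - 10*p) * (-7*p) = 35*p^3 + 70*p^2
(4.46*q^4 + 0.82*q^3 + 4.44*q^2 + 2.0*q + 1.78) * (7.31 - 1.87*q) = -8.3402*q^5 + 31.0692*q^4 - 2.3086*q^3 + 28.7164*q^2 + 11.2914*q + 13.0118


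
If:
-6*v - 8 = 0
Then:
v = -4/3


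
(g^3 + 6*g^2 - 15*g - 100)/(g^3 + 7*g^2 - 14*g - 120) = (g + 5)/(g + 6)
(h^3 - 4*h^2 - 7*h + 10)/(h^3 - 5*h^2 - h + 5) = (h + 2)/(h + 1)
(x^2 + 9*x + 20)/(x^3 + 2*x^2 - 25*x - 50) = (x + 4)/(x^2 - 3*x - 10)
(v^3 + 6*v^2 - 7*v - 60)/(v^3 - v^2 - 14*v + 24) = (v + 5)/(v - 2)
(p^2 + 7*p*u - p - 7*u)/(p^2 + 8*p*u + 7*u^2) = (p - 1)/(p + u)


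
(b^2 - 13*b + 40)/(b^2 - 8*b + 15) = (b - 8)/(b - 3)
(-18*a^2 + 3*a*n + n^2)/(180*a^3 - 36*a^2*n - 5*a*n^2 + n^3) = (-3*a + n)/(30*a^2 - 11*a*n + n^2)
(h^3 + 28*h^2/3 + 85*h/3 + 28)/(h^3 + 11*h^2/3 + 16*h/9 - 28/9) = 3*(h^2 + 7*h + 12)/(3*h^2 + 4*h - 4)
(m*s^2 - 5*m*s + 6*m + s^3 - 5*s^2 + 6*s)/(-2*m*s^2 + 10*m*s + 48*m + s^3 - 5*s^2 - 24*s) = (-m*s^2 + 5*m*s - 6*m - s^3 + 5*s^2 - 6*s)/(2*m*s^2 - 10*m*s - 48*m - s^3 + 5*s^2 + 24*s)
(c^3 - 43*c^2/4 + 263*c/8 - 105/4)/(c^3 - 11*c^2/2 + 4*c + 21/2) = (4*c^2 - 29*c + 30)/(4*(c^2 - 2*c - 3))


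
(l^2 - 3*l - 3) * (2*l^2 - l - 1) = 2*l^4 - 7*l^3 - 4*l^2 + 6*l + 3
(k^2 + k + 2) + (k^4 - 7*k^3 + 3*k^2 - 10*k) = k^4 - 7*k^3 + 4*k^2 - 9*k + 2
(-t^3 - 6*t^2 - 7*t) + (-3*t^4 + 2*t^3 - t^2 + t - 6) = -3*t^4 + t^3 - 7*t^2 - 6*t - 6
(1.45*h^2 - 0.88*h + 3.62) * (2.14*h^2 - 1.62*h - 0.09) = 3.103*h^4 - 4.2322*h^3 + 9.0419*h^2 - 5.7852*h - 0.3258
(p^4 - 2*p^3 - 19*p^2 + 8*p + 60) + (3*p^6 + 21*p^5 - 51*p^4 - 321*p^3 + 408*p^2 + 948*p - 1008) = 3*p^6 + 21*p^5 - 50*p^4 - 323*p^3 + 389*p^2 + 956*p - 948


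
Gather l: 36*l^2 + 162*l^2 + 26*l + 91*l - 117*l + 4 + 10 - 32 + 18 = 198*l^2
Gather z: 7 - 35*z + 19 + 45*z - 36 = 10*z - 10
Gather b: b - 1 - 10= b - 11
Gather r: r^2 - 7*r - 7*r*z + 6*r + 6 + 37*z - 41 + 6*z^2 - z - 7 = r^2 + r*(-7*z - 1) + 6*z^2 + 36*z - 42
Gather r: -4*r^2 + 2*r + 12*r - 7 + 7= -4*r^2 + 14*r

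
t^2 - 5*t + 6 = (t - 3)*(t - 2)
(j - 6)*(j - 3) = j^2 - 9*j + 18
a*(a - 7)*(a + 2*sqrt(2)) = a^3 - 7*a^2 + 2*sqrt(2)*a^2 - 14*sqrt(2)*a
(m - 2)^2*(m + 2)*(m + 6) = m^4 + 4*m^3 - 16*m^2 - 16*m + 48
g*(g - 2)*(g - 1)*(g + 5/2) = g^4 - g^3/2 - 11*g^2/2 + 5*g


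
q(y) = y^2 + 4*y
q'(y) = 2*y + 4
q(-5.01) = 5.06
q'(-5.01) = -6.02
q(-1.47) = -3.72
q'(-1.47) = 1.06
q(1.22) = 6.37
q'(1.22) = 6.44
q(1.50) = 8.25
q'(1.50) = 7.00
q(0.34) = 1.48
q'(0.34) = 4.68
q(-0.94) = -2.88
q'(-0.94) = 2.12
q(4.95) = 44.30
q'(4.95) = 13.90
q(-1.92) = -3.99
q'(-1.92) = 0.16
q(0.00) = 0.00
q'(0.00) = 4.00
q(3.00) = 21.00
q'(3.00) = 10.00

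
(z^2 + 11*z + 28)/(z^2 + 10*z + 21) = (z + 4)/(z + 3)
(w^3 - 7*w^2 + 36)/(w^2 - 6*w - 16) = (w^2 - 9*w + 18)/(w - 8)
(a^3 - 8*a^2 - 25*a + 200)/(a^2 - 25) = a - 8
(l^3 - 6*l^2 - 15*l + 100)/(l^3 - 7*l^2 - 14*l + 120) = (l - 5)/(l - 6)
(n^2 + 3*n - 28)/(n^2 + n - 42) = (n - 4)/(n - 6)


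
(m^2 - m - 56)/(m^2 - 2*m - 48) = (m + 7)/(m + 6)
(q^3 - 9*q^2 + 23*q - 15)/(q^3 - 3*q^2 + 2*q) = (q^2 - 8*q + 15)/(q*(q - 2))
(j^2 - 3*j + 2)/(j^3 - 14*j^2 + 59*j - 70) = (j - 1)/(j^2 - 12*j + 35)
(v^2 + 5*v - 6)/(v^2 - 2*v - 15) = (-v^2 - 5*v + 6)/(-v^2 + 2*v + 15)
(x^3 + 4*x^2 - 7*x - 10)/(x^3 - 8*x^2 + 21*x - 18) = (x^2 + 6*x + 5)/(x^2 - 6*x + 9)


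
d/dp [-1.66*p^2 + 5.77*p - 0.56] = 5.77 - 3.32*p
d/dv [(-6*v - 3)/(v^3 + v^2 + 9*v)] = 3*(4*v^3 + 5*v^2 + 2*v + 9)/(v^2*(v^4 + 2*v^3 + 19*v^2 + 18*v + 81))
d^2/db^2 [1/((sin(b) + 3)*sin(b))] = (-4*sin(b) - 9 - 3/sin(b) + 18/sin(b)^2 + 18/sin(b)^3)/(sin(b) + 3)^3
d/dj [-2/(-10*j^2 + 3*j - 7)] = 2*(3 - 20*j)/(10*j^2 - 3*j + 7)^2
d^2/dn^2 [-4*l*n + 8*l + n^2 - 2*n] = 2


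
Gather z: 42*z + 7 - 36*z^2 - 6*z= -36*z^2 + 36*z + 7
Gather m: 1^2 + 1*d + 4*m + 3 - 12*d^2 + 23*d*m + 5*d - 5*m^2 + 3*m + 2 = -12*d^2 + 6*d - 5*m^2 + m*(23*d + 7) + 6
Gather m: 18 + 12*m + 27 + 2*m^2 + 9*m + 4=2*m^2 + 21*m + 49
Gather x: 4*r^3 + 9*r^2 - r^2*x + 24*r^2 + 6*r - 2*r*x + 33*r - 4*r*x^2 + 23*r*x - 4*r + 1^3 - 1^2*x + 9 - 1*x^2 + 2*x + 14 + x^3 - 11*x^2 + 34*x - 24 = 4*r^3 + 33*r^2 + 35*r + x^3 + x^2*(-4*r - 12) + x*(-r^2 + 21*r + 35)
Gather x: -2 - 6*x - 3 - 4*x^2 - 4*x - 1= -4*x^2 - 10*x - 6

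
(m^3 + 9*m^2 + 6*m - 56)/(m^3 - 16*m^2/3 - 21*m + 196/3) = 3*(m^2 + 5*m - 14)/(3*m^2 - 28*m + 49)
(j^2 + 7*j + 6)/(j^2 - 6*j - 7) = (j + 6)/(j - 7)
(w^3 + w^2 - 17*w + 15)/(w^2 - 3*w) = w + 4 - 5/w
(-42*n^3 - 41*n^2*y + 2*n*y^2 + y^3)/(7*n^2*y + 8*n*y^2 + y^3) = (-6*n + y)/y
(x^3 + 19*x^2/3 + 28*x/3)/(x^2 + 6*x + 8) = x*(3*x + 7)/(3*(x + 2))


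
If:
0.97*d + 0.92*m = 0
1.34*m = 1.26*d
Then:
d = 0.00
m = 0.00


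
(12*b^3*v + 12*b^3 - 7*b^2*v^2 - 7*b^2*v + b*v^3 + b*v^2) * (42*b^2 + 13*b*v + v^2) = 504*b^5*v + 504*b^5 - 138*b^4*v^2 - 138*b^4*v - 37*b^3*v^3 - 37*b^3*v^2 + 6*b^2*v^4 + 6*b^2*v^3 + b*v^5 + b*v^4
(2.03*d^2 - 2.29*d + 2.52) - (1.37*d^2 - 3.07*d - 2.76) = 0.66*d^2 + 0.78*d + 5.28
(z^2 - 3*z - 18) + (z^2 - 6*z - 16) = 2*z^2 - 9*z - 34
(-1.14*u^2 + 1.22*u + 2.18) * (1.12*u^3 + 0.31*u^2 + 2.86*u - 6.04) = -1.2768*u^5 + 1.013*u^4 - 0.440599999999999*u^3 + 11.0506*u^2 - 1.134*u - 13.1672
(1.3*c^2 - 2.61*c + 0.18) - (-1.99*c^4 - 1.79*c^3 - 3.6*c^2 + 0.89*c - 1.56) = 1.99*c^4 + 1.79*c^3 + 4.9*c^2 - 3.5*c + 1.74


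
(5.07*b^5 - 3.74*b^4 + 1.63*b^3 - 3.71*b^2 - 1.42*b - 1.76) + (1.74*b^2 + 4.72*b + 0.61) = 5.07*b^5 - 3.74*b^4 + 1.63*b^3 - 1.97*b^2 + 3.3*b - 1.15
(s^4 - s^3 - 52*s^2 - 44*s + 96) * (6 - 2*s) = -2*s^5 + 8*s^4 + 98*s^3 - 224*s^2 - 456*s + 576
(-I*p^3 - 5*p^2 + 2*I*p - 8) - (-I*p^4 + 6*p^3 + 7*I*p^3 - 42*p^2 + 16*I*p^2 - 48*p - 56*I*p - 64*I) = I*p^4 - 6*p^3 - 8*I*p^3 + 37*p^2 - 16*I*p^2 + 48*p + 58*I*p - 8 + 64*I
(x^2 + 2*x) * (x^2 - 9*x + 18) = x^4 - 7*x^3 + 36*x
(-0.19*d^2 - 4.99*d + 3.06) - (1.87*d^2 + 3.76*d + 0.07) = -2.06*d^2 - 8.75*d + 2.99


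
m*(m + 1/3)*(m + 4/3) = m^3 + 5*m^2/3 + 4*m/9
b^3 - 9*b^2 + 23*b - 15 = (b - 5)*(b - 3)*(b - 1)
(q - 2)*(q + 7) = q^2 + 5*q - 14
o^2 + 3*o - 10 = (o - 2)*(o + 5)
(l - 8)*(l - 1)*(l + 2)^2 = l^4 - 5*l^3 - 24*l^2 - 4*l + 32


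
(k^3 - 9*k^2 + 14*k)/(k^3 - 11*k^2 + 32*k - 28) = k/(k - 2)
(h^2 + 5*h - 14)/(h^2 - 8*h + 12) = (h + 7)/(h - 6)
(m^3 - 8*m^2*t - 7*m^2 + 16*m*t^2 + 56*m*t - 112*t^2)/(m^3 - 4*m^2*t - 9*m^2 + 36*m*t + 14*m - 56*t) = (m - 4*t)/(m - 2)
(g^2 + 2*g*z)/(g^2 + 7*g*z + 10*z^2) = g/(g + 5*z)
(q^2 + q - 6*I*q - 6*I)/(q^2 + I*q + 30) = (q^2 + q - 6*I*q - 6*I)/(q^2 + I*q + 30)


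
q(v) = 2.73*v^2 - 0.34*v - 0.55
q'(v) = 5.46*v - 0.34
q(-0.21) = -0.36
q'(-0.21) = -1.49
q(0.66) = 0.41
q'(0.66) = 3.26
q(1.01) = 1.89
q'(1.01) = 5.17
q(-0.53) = 0.40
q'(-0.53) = -3.23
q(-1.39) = 5.20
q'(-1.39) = -7.93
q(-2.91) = 23.56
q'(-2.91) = -16.23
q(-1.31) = 4.58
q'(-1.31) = -7.49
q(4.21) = 46.41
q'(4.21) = 22.65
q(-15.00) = 618.80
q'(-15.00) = -82.24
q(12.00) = 388.49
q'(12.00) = 65.18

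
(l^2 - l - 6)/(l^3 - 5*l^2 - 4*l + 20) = (l - 3)/(l^2 - 7*l + 10)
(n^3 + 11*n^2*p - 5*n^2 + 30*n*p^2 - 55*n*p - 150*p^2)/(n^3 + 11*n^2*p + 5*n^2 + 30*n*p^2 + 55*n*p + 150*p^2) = (n - 5)/(n + 5)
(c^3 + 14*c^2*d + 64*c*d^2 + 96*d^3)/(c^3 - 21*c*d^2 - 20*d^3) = (c^2 + 10*c*d + 24*d^2)/(c^2 - 4*c*d - 5*d^2)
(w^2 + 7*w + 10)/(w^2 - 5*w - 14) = (w + 5)/(w - 7)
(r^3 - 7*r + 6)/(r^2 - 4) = (r^2 + 2*r - 3)/(r + 2)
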